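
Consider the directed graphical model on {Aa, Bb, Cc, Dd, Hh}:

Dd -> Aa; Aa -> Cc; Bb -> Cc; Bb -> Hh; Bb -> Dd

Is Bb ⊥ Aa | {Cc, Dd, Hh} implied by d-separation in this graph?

Enumerating the 2 paths from Bb to Aa and testing each for blocking by {Cc, Dd, Hh}:
Path 1: Bb → Cc ← Aa
  Cc is a collider and Cc is conditioned on, which opens it — no node blocks this path, so it is active.
Path 2: Bb → Dd → Aa
  Dd is a chain here and Dd is conditioned on, so the path is blocked at Dd.
Since the path Bb → Cc ← Aa is active, Bb and Aa are not d-separated given {Cc, Dd, Hh}.

No — Bb and Aa are not d-separated given {Cc, Dd, Hh}.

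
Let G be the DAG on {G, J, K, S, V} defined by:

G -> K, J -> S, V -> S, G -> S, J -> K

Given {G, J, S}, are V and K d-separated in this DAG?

We examine all 2 paths between V and K:
Path 1: V → S ← G → K
  G is a fork here and G is conditioned on, so the path is blocked at G.
Path 2: V → S ← J → K
  J is a fork here and J is conditioned on, so the path is blocked at J.
Every path is blocked, so V and K are d-separated given {G, J, S}.

Yes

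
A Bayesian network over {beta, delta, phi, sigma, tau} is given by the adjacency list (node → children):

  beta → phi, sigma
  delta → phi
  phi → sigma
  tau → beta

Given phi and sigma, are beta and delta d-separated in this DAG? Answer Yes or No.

No — beta and delta are not d-separated given {phi, sigma}.

2 paths connect beta and delta; each must be blocked for d-separation to hold:
  1. beta → phi ← delta — phi:collider[open] ⇒ active
  2. beta → sigma ← phi ← delta — sigma:collider[open]; phi:chain[blocks] ⇒ blocked
Since the path beta → phi ← delta is active, beta and delta are not d-separated given {phi, sigma}.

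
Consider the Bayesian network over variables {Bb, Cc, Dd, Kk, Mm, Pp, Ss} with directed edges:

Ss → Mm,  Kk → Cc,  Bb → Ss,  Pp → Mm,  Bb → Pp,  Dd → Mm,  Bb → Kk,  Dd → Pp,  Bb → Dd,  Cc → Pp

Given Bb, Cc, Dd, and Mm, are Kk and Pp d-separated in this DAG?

We examine all 6 paths between Kk and Pp:
  1. Kk ← Bb → Dd → Mm ← Pp — Bb:fork[blocks]; Dd:chain[blocks]; Mm:collider[open] ⇒ blocked
  2. Kk ← Bb → Dd → Pp — Bb:fork[blocks]; Dd:chain[blocks] ⇒ blocked
  3. Kk ← Bb → Ss → Mm ← Dd → Pp — Bb:fork[blocks]; Ss:chain[open]; Mm:collider[open]; Dd:fork[blocks] ⇒ blocked
  4. Kk ← Bb → Ss → Mm ← Pp — Bb:fork[blocks]; Ss:chain[open]; Mm:collider[open] ⇒ blocked
  5. Kk ← Bb → Pp — Bb:fork[blocks] ⇒ blocked
  6. Kk → Cc → Pp — Cc:chain[blocks] ⇒ blocked
Since every path is blocked, d-separation holds.

Yes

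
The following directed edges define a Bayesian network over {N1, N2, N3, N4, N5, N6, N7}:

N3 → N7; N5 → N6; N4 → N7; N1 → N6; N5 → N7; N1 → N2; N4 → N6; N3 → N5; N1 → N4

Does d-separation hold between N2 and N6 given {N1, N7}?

Yes

4 paths connect N2 and N6; each must be blocked for d-separation to hold:
Path 1: N2 ← N1 → N4 → N7 ← N3 → N5 → N6
  N1 is a fork here and N1 is conditioned on, so the path is blocked at N1.
Path 2: N2 ← N1 → N4 → N7 ← N5 → N6
  N1 is a fork here and N1 is conditioned on, so the path is blocked at N1.
Path 3: N2 ← N1 → N4 → N6
  N1 is a fork here and N1 is conditioned on, so the path is blocked at N1.
Path 4: N2 ← N1 → N6
  N1 is a fork here and N1 is conditioned on, so the path is blocked at N1.
Since every path is blocked, d-separation holds.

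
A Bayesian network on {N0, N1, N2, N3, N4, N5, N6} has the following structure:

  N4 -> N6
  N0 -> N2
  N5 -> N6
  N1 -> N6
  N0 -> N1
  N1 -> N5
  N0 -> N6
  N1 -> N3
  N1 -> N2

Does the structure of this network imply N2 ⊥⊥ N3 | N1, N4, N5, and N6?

Yes

We examine all 4 paths between N2 and N3:
  1. N2 ← N0 → N1 → N3 — N0:fork[open]; N1:chain[blocks] ⇒ blocked
  2. N2 ← N0 → N6 ← N5 ← N1 → N3 — N0:fork[open]; N6:collider[open]; N5:chain[blocks]; N1:fork[blocks] ⇒ blocked
  3. N2 ← N0 → N6 ← N1 → N3 — N0:fork[open]; N6:collider[open]; N1:fork[blocks] ⇒ blocked
  4. N2 ← N1 → N3 — N1:fork[blocks] ⇒ blocked
Since every path is blocked, d-separation holds.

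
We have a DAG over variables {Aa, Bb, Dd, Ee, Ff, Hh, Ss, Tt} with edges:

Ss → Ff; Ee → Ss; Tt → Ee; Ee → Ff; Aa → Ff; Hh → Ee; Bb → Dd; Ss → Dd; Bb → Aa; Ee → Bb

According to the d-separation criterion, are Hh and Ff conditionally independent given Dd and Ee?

Enumerating the 5 paths from Hh to Ff and testing each for blocking by {Dd, Ee}:
Path 1: Hh → Ee → Ff
  Ee is a chain here and Ee is conditioned on, so the path is blocked at Ee.
Path 2: Hh → Ee → Ss → Ff
  Ee is a chain here and Ee is conditioned on, so the path is blocked at Ee.
Path 3: Hh → Ee → Ss → Dd ← Bb → Aa → Ff
  Ee is a chain here and Ee is conditioned on, so the path is blocked at Ee.
Path 4: Hh → Ee → Bb → Dd ← Ss → Ff
  Ee is a chain here and Ee is conditioned on, so the path is blocked at Ee.
Path 5: Hh → Ee → Bb → Aa → Ff
  Ee is a chain here and Ee is conditioned on, so the path is blocked at Ee.
All paths are blocked; Hh ⊥ Ff | {Dd, Ee} holds.

Yes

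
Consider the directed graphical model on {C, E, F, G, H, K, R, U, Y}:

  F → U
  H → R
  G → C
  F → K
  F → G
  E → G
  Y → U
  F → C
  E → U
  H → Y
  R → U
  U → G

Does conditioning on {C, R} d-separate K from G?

No

Enumerating the 4 paths from K to G and testing each for blocking by {C, R}:
Path 1: K ← F → G
  F is a fork and F is not conditioned on — no node blocks this path, so it is active.
Path 2: K ← F → C ← G
  F is a fork and F is not conditioned on; C is a collider and C is conditioned on, which opens it — no node blocks this path, so it is active.
Path 3: K ← F → U → G
  F is a fork and F is not conditioned on; U is a chain and U is not conditioned on — no node blocks this path, so it is active.
Path 4: K ← F → U ← E → G
  F is a fork and F is not conditioned on; U is a collider and its descendant C is conditioned on, which opens it; E is a fork and E is not conditioned on — no node blocks this path, so it is active.
Since the path K ← F → G is active, K and G are not d-separated given {C, R}.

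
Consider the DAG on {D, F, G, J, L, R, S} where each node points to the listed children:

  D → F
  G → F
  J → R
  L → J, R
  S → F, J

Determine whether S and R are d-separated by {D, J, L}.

Yes — S and R are d-separated given {D, J, L}.

Enumerating the 2 paths from S to R and testing each for blocking by {D, J, L}:
  1. S → J ← L → R — J:collider[open]; L:fork[blocks] ⇒ blocked
  2. S → J → R — J:chain[blocks] ⇒ blocked
Every path is blocked, so S and R are d-separated given {D, J, L}.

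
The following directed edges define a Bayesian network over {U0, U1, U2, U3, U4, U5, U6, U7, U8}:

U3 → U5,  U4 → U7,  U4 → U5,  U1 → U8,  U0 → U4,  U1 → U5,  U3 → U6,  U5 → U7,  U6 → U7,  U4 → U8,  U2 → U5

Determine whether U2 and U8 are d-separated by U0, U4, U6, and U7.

We examine all 4 paths between U2 and U8:
  1. U2 → U5 ← U4 → U8 — U5:collider[open]; U4:fork[blocks] ⇒ blocked
  2. U2 → U5 → U7 ← U4 → U8 — U5:chain[open]; U7:collider[open]; U4:fork[blocks] ⇒ blocked
  3. U2 → U5 ← U1 → U8 — U5:collider[open]; U1:fork[open] ⇒ active
  4. U2 → U5 ← U3 → U6 → U7 ← U4 → U8 — U5:collider[open]; U3:fork[open]; U6:chain[blocks]; U7:collider[open]; U4:fork[blocks] ⇒ blocked
Because an active path exists, U2 and U8 are not d-separated.

No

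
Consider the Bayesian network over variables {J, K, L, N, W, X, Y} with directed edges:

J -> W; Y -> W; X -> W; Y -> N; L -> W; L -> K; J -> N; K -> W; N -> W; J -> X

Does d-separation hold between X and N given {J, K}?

We examine all 6 paths between X and N:
  1. X ← J → N — J:fork[blocks] ⇒ blocked
  2. X ← J → W ← Y → N — J:fork[blocks]; W:collider[blocks]; Y:fork[open] ⇒ blocked
  3. X ← J → W ← N — J:fork[blocks]; W:collider[blocks] ⇒ blocked
  4. X → W ← Y → N — W:collider[blocks]; Y:fork[open] ⇒ blocked
  5. X → W ← N — W:collider[blocks] ⇒ blocked
  6. X → W ← J → N — W:collider[blocks]; J:fork[blocks] ⇒ blocked
Since every path is blocked, d-separation holds.

Yes — X and N are d-separated given {J, K}.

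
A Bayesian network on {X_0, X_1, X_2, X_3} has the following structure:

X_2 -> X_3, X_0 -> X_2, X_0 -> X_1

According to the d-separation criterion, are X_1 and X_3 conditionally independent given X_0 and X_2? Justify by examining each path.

Only one path connects X_1 and X_3:
Path 1: X_1 ← X_0 → X_2 → X_3
  X_0 is a fork here and X_0 is conditioned on, so the path is blocked at X_0.
Every path is blocked, so X_1 and X_3 are d-separated given {X_0, X_2}.

Yes — X_1 and X_3 are d-separated given {X_0, X_2}.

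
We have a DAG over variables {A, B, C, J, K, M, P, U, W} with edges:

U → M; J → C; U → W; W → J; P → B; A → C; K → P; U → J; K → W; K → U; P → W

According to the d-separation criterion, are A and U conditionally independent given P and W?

4 paths connect A and U; each must be blocked for d-separation to hold:
Path 1: A → C ← J ← W ← P ← K → U
  C is a collider here and neither C nor any of its descendants is conditioned on, so the collider stays closed — the path is blocked at C.
Path 2: A → C ← J ← W ← U
  C is a collider here and neither C nor any of its descendants is conditioned on, so the collider stays closed — the path is blocked at C.
Path 3: A → C ← J ← W ← K → U
  C is a collider here and neither C nor any of its descendants is conditioned on, so the collider stays closed — the path is blocked at C.
Path 4: A → C ← J ← U
  C is a collider here and neither C nor any of its descendants is conditioned on, so the collider stays closed — the path is blocked at C.
Since every path is blocked, d-separation holds.

Yes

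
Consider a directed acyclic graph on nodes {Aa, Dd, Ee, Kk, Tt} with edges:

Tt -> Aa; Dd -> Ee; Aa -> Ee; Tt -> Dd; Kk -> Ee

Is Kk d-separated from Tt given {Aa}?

Yes

2 paths connect Kk and Tt; each must be blocked for d-separation to hold:
Path 1: Kk → Ee ← Dd ← Tt
  Ee is a collider here and neither Ee nor any of its descendants is conditioned on, so the collider stays closed — the path is blocked at Ee.
Path 2: Kk → Ee ← Aa ← Tt
  Ee is a collider here and neither Ee nor any of its descendants is conditioned on, so the collider stays closed — the path is blocked at Ee.
All paths are blocked; Kk ⊥ Tt | {Aa} holds.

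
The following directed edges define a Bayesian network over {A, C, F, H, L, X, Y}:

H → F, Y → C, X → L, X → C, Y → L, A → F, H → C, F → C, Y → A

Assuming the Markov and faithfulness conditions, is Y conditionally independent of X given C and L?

No

There are 4 undirected paths between Y and X; checking each against the conditioning set {C, L}:
Path 1: Y → C ← X
  C is a collider and C is conditioned on, which opens it — no node blocks this path, so it is active.
Path 2: Y → L ← X
  L is a collider and L is conditioned on, which opens it — no node blocks this path, so it is active.
Path 3: Y → A → F → C ← X
  A is a chain and A is not conditioned on; F is a chain and F is not conditioned on; C is a collider and C is conditioned on, which opens it — no node blocks this path, so it is active.
Path 4: Y → A → F ← H → C ← X
  A is a chain and A is not conditioned on; F is a collider and its descendant C is conditioned on, which opens it; H is a fork and H is not conditioned on; C is a collider and C is conditioned on, which opens it — no node blocks this path, so it is active.
Because an active path exists, Y and X are not d-separated.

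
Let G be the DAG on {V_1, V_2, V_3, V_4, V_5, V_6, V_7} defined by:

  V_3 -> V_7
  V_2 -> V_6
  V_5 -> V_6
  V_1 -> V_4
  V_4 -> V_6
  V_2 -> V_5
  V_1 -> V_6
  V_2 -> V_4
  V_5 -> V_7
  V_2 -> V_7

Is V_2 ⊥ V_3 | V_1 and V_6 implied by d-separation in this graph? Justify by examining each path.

There are 5 undirected paths between V_2 and V_3; checking each against the conditioning set {V_1, V_6}:
Path 1: V_2 → V_6 ← V_5 → V_7 ← V_3
  V_7 is a collider here and neither V_7 nor any of its descendants is conditioned on, so the collider stays closed — the path is blocked at V_7.
Path 2: V_2 → V_5 → V_7 ← V_3
  V_7 is a collider here and neither V_7 nor any of its descendants is conditioned on, so the collider stays closed — the path is blocked at V_7.
Path 3: V_2 → V_4 → V_6 ← V_5 → V_7 ← V_3
  V_7 is a collider here and neither V_7 nor any of its descendants is conditioned on, so the collider stays closed — the path is blocked at V_7.
Path 4: V_2 → V_4 ← V_1 → V_6 ← V_5 → V_7 ← V_3
  V_1 is a fork here and V_1 is conditioned on, so the path is blocked at V_1.
Path 5: V_2 → V_7 ← V_3
  V_7 is a collider here and neither V_7 nor any of its descendants is conditioned on, so the collider stays closed — the path is blocked at V_7.
Since every path is blocked, d-separation holds.

Yes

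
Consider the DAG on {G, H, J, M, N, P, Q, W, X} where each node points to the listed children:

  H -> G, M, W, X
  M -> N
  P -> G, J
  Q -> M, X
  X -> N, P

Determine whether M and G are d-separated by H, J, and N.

No

We examine all 6 paths between M and G:
Path 1: M ← Q → X → P → G
  Q is a fork and Q is not conditioned on; X is a chain and X is not conditioned on; P is a chain and P is not conditioned on — no node blocks this path, so it is active.
Path 2: M ← Q → X ← H → G
  H is a fork here and H is conditioned on, so the path is blocked at H.
Path 3: M → N ← X → P → G
  N is a collider and N is conditioned on, which opens it; X is a fork and X is not conditioned on; P is a chain and P is not conditioned on — no node blocks this path, so it is active.
Path 4: M → N ← X ← H → G
  H is a fork here and H is conditioned on, so the path is blocked at H.
Path 5: M ← H → X → P → G
  H is a fork here and H is conditioned on, so the path is blocked at H.
Path 6: M ← H → G
  H is a fork here and H is conditioned on, so the path is blocked at H.
Because an active path exists, M and G are not d-separated.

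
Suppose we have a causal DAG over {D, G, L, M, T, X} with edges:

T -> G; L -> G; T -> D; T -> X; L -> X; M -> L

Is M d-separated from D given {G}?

No

Enumerating the 2 paths from M to D and testing each for blocking by {G}:
Path 1: M → L → X ← T → D
  X is a collider here and neither X nor any of its descendants is conditioned on, so the collider stays closed — the path is blocked at X.
Path 2: M → L → G ← T → D
  L is a chain and L is not conditioned on; G is a collider and G is conditioned on, which opens it; T is a fork and T is not conditioned on — no node blocks this path, so it is active.
Since the path M → L → G ← T → D is active, M and D are not d-separated given {G}.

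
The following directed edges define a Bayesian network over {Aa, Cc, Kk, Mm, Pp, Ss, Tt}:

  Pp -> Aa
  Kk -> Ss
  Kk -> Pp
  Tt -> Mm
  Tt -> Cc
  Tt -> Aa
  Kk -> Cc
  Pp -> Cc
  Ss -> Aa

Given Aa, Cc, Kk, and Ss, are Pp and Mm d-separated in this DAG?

We examine all 6 paths between Pp and Mm:
Path 1: Pp ← Kk → Ss → Aa ← Tt → Mm
  Kk is a fork here and Kk is conditioned on, so the path is blocked at Kk.
Path 2: Pp ← Kk → Cc ← Tt → Mm
  Kk is a fork here and Kk is conditioned on, so the path is blocked at Kk.
Path 3: Pp → Aa ← Tt → Mm
  Aa is a collider and Aa is conditioned on, which opens it; Tt is a fork and Tt is not conditioned on — no node blocks this path, so it is active.
Path 4: Pp → Aa ← Ss ← Kk → Cc ← Tt → Mm
  Ss is a chain here and Ss is conditioned on, so the path is blocked at Ss.
Path 5: Pp → Cc ← Kk → Ss → Aa ← Tt → Mm
  Kk is a fork here and Kk is conditioned on, so the path is blocked at Kk.
Path 6: Pp → Cc ← Tt → Mm
  Cc is a collider and Cc is conditioned on, which opens it; Tt is a fork and Tt is not conditioned on — no node blocks this path, so it is active.
At least one path is unblocked, so d-separation fails.

No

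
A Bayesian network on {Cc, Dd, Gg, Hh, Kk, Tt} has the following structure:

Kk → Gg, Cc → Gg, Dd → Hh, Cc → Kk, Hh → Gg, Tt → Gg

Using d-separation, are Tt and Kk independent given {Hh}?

Yes — Tt and Kk are d-separated given {Hh}.

We examine all 2 paths between Tt and Kk:
Path 1: Tt → Gg ← Kk
  Gg is a collider here and neither Gg nor any of its descendants is conditioned on, so the collider stays closed — the path is blocked at Gg.
Path 2: Tt → Gg ← Cc → Kk
  Gg is a collider here and neither Gg nor any of its descendants is conditioned on, so the collider stays closed — the path is blocked at Gg.
Since every path is blocked, d-separation holds.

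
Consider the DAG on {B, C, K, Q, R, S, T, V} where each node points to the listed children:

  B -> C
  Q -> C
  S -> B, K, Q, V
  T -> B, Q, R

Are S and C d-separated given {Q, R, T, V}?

4 paths connect S and C; each must be blocked for d-separation to hold:
Path 1: S → B → C
  B is a chain and B is not conditioned on — no node blocks this path, so it is active.
Path 2: S → B ← T → Q → C
  B is a collider here and neither B nor any of its descendants is conditioned on, so the collider stays closed — the path is blocked at B.
Path 3: S → Q → C
  Q is a chain here and Q is conditioned on, so the path is blocked at Q.
Path 4: S → Q ← T → B → C
  T is a fork here and T is conditioned on, so the path is blocked at T.
At least one path is unblocked, so d-separation fails.

No — S and C are not d-separated given {Q, R, T, V}.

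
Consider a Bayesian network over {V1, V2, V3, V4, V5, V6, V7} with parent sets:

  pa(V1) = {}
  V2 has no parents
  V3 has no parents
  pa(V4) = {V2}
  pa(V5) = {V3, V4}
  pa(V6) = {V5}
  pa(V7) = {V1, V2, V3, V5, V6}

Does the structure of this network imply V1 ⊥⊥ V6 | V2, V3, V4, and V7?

There are 4 undirected paths between V1 and V6; checking each against the conditioning set {V2, V3, V4, V7}:
Path 1: V1 → V7 ← V5 → V6
  V7 is a collider and V7 is conditioned on, which opens it; V5 is a fork and V5 is not conditioned on — no node blocks this path, so it is active.
Path 2: V1 → V7 ← V3 → V5 → V6
  V3 is a fork here and V3 is conditioned on, so the path is blocked at V3.
Path 3: V1 → V7 ← V2 → V4 → V5 → V6
  V2 is a fork here and V2 is conditioned on, so the path is blocked at V2.
Path 4: V1 → V7 ← V6
  V7 is a collider and V7 is conditioned on, which opens it — no node blocks this path, so it is active.
Since the path V1 → V7 ← V5 → V6 is active, V1 and V6 are not d-separated given {V2, V3, V4, V7}.

No — V1 and V6 are not d-separated given {V2, V3, V4, V7}.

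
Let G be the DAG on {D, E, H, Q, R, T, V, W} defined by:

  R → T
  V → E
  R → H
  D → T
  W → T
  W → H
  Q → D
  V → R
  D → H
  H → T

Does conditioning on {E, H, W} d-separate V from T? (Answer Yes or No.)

No

Enumerating the 4 paths from V to T and testing each for blocking by {E, H, W}:
  1. V → R → H → T — R:chain[open]; H:chain[blocks] ⇒ blocked
  2. V → R → H ← W → T — R:chain[open]; H:collider[open]; W:fork[blocks] ⇒ blocked
  3. V → R → H ← D → T — R:chain[open]; H:collider[open]; D:fork[open] ⇒ active
  4. V → R → T — R:chain[open] ⇒ active
Because an active path exists, V and T are not d-separated.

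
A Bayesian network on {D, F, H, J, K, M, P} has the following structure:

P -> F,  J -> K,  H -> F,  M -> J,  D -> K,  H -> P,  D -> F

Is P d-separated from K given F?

2 paths connect P and K; each must be blocked for d-separation to hold:
Path 1: P → F ← D → K
  F is a collider and F is conditioned on, which opens it; D is a fork and D is not conditioned on — no node blocks this path, so it is active.
Path 2: P ← H → F ← D → K
  H is a fork and H is not conditioned on; F is a collider and F is conditioned on, which opens it; D is a fork and D is not conditioned on — no node blocks this path, so it is active.
Because an active path exists, P and K are not d-separated.

No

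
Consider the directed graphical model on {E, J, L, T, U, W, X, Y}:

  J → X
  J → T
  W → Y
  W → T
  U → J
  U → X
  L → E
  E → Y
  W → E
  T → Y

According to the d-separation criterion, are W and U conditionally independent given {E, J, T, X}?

Yes

Enumerating the 6 paths from W to U and testing each for blocking by {E, J, T, X}:
Path 1: W → Y ← T ← J → X ← U
  Y is a collider here and neither Y nor any of its descendants is conditioned on, so the collider stays closed — the path is blocked at Y.
Path 2: W → Y ← T ← J ← U
  Y is a collider here and neither Y nor any of its descendants is conditioned on, so the collider stays closed — the path is blocked at Y.
Path 3: W → T ← J → X ← U
  J is a fork here and J is conditioned on, so the path is blocked at J.
Path 4: W → T ← J ← U
  J is a chain here and J is conditioned on, so the path is blocked at J.
Path 5: W → E → Y ← T ← J → X ← U
  E is a chain here and E is conditioned on, so the path is blocked at E.
Path 6: W → E → Y ← T ← J ← U
  E is a chain here and E is conditioned on, so the path is blocked at E.
Every path is blocked, so W and U are d-separated given {E, J, T, X}.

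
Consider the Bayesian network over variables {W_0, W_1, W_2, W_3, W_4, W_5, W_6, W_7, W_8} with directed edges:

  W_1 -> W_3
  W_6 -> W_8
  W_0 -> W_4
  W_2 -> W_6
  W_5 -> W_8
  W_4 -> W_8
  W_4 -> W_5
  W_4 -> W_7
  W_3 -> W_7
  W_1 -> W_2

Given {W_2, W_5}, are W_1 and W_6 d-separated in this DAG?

Enumerating the 3 paths from W_1 to W_6 and testing each for blocking by {W_2, W_5}:
Path 1: W_1 → W_2 → W_6
  W_2 is a chain here and W_2 is conditioned on, so the path is blocked at W_2.
Path 2: W_1 → W_3 → W_7 ← W_4 → W_8 ← W_6
  W_7 is a collider here and neither W_7 nor any of its descendants is conditioned on, so the collider stays closed — the path is blocked at W_7.
Path 3: W_1 → W_3 → W_7 ← W_4 → W_5 → W_8 ← W_6
  W_7 is a collider here and neither W_7 nor any of its descendants is conditioned on, so the collider stays closed — the path is blocked at W_7.
Every path is blocked, so W_1 and W_6 are d-separated given {W_2, W_5}.

Yes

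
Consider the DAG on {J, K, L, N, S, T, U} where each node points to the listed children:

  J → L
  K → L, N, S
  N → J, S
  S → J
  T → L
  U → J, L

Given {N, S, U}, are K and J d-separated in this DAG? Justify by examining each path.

Enumerating the 6 paths from K to J and testing each for blocking by {N, S, U}:
Path 1: K → S → J
  S is a chain here and S is conditioned on, so the path is blocked at S.
Path 2: K → S ← N → J
  N is a fork here and N is conditioned on, so the path is blocked at N.
Path 3: K → N → J
  N is a chain here and N is conditioned on, so the path is blocked at N.
Path 4: K → N → S → J
  N is a chain here and N is conditioned on, so the path is blocked at N.
Path 5: K → L ← J
  L is a collider here and neither L nor any of its descendants is conditioned on, so the collider stays closed — the path is blocked at L.
Path 6: K → L ← U → J
  L is a collider here and neither L nor any of its descendants is conditioned on, so the collider stays closed — the path is blocked at L.
Every path is blocked, so K and J are d-separated given {N, S, U}.

Yes — K and J are d-separated given {N, S, U}.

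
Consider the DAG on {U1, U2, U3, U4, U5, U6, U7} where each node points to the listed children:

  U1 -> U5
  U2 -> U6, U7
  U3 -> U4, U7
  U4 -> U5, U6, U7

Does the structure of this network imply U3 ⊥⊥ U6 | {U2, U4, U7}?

Enumerating the 4 paths from U3 to U6 and testing each for blocking by {U2, U4, U7}:
  1. U3 → U7 ← U2 → U6 — U7:collider[open]; U2:fork[blocks] ⇒ blocked
  2. U3 → U7 ← U4 → U6 — U7:collider[open]; U4:fork[blocks] ⇒ blocked
  3. U3 → U4 → U7 ← U2 → U6 — U4:chain[blocks]; U7:collider[open]; U2:fork[blocks] ⇒ blocked
  4. U3 → U4 → U6 — U4:chain[blocks] ⇒ blocked
All paths are blocked; U3 ⊥ U6 | {U2, U4, U7} holds.

Yes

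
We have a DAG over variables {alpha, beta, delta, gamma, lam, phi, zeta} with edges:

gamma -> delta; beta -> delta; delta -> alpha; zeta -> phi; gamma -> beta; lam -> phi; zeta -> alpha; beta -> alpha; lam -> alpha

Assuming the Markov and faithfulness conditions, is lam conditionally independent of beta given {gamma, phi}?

Enumerating the 6 paths from lam to beta and testing each for blocking by {gamma, phi}:
Path 1: lam → phi ← zeta → alpha ← beta
  alpha is a collider here and neither alpha nor any of its descendants is conditioned on, so the collider stays closed — the path is blocked at alpha.
Path 2: lam → phi ← zeta → alpha ← delta ← gamma → beta
  alpha is a collider here and neither alpha nor any of its descendants is conditioned on, so the collider stays closed — the path is blocked at alpha.
Path 3: lam → phi ← zeta → alpha ← delta ← beta
  alpha is a collider here and neither alpha nor any of its descendants is conditioned on, so the collider stays closed — the path is blocked at alpha.
Path 4: lam → alpha ← beta
  alpha is a collider here and neither alpha nor any of its descendants is conditioned on, so the collider stays closed — the path is blocked at alpha.
Path 5: lam → alpha ← delta ← gamma → beta
  alpha is a collider here and neither alpha nor any of its descendants is conditioned on, so the collider stays closed — the path is blocked at alpha.
Path 6: lam → alpha ← delta ← beta
  alpha is a collider here and neither alpha nor any of its descendants is conditioned on, so the collider stays closed — the path is blocked at alpha.
All paths are blocked; lam ⊥ beta | {gamma, phi} holds.

Yes — lam and beta are d-separated given {gamma, phi}.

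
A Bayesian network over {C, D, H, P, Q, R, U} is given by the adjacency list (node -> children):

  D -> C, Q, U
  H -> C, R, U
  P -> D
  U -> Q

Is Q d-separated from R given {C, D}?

No

There are 4 undirected paths between Q and R; checking each against the conditioning set {C, D}:
Path 1: Q ← U ← H → R
  U is a chain and U is not conditioned on; H is a fork and H is not conditioned on — no node blocks this path, so it is active.
Path 2: Q ← U ← D → C ← H → R
  D is a fork here and D is conditioned on, so the path is blocked at D.
Path 3: Q ← D → U ← H → R
  D is a fork here and D is conditioned on, so the path is blocked at D.
Path 4: Q ← D → C ← H → R
  D is a fork here and D is conditioned on, so the path is blocked at D.
Because an active path exists, Q and R are not d-separated.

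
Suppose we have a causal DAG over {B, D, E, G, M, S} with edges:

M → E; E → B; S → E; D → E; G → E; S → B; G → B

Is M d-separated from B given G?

3 paths connect M and B; each must be blocked for d-separation to hold:
Path 1: M → E ← S → B
  E is a collider here and neither E nor any of its descendants is conditioned on, so the collider stays closed — the path is blocked at E.
Path 2: M → E ← G → B
  E is a collider here and neither E nor any of its descendants is conditioned on, so the collider stays closed — the path is blocked at E.
Path 3: M → E → B
  E is a chain and E is not conditioned on — no node blocks this path, so it is active.
Since the path M → E → B is active, M and B are not d-separated given {G}.

No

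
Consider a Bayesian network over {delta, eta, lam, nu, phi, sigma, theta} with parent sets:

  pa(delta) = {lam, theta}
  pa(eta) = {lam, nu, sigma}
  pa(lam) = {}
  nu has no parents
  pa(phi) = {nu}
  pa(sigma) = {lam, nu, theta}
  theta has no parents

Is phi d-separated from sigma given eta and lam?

No

Enumerating the 4 paths from phi to sigma and testing each for blocking by {eta, lam}:
  1. phi ← nu → eta ← sigma — nu:fork[open]; eta:collider[open] ⇒ active
  2. phi ← nu → eta ← lam → delta ← theta → sigma — nu:fork[open]; eta:collider[open]; lam:fork[blocks]; delta:collider[blocks]; theta:fork[open] ⇒ blocked
  3. phi ← nu → eta ← lam → sigma — nu:fork[open]; eta:collider[open]; lam:fork[blocks] ⇒ blocked
  4. phi ← nu → sigma — nu:fork[open] ⇒ active
Since the path phi ← nu → eta ← sigma is active, phi and sigma are not d-separated given {eta, lam}.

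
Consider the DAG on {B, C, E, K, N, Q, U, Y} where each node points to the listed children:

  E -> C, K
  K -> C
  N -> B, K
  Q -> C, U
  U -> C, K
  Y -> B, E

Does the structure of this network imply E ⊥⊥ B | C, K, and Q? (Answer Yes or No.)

No

We examine all 5 paths between E and B:
Path 1: E → C ← U → K ← N → B
  C is a collider and C is conditioned on, which opens it; U is a fork and U is not conditioned on; K is a collider and K is conditioned on, which opens it; N is a fork and N is not conditioned on — no node blocks this path, so it is active.
Path 2: E → C ← Q → U → K ← N → B
  Q is a fork here and Q is conditioned on, so the path is blocked at Q.
Path 3: E → C ← K ← N → B
  K is a chain here and K is conditioned on, so the path is blocked at K.
Path 4: E ← Y → B
  Y is a fork and Y is not conditioned on — no node blocks this path, so it is active.
Path 5: E → K ← N → B
  K is a collider and K is conditioned on, which opens it; N is a fork and N is not conditioned on — no node blocks this path, so it is active.
Since the path E → C ← U → K ← N → B is active, E and B are not d-separated given {C, K, Q}.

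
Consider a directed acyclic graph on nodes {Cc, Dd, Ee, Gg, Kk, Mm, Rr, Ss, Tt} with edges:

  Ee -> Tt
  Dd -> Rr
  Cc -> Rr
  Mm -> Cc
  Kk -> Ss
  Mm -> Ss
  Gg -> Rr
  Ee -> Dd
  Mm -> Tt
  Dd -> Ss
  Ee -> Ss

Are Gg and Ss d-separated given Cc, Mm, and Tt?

6 paths connect Gg and Ss; each must be blocked for d-separation to hold:
Path 1: Gg → Rr ← Dd ← Ee → Ss
  Rr is a collider here and neither Rr nor any of its descendants is conditioned on, so the collider stays closed — the path is blocked at Rr.
Path 2: Gg → Rr ← Dd ← Ee → Tt ← Mm → Ss
  Rr is a collider here and neither Rr nor any of its descendants is conditioned on, so the collider stays closed — the path is blocked at Rr.
Path 3: Gg → Rr ← Dd → Ss
  Rr is a collider here and neither Rr nor any of its descendants is conditioned on, so the collider stays closed — the path is blocked at Rr.
Path 4: Gg → Rr ← Cc ← Mm → Ss
  Rr is a collider here and neither Rr nor any of its descendants is conditioned on, so the collider stays closed — the path is blocked at Rr.
Path 5: Gg → Rr ← Cc ← Mm → Tt ← Ee → Dd → Ss
  Rr is a collider here and neither Rr nor any of its descendants is conditioned on, so the collider stays closed — the path is blocked at Rr.
Path 6: Gg → Rr ← Cc ← Mm → Tt ← Ee → Ss
  Rr is a collider here and neither Rr nor any of its descendants is conditioned on, so the collider stays closed — the path is blocked at Rr.
All paths are blocked; Gg ⊥ Ss | {Cc, Mm, Tt} holds.

Yes — Gg and Ss are d-separated given {Cc, Mm, Tt}.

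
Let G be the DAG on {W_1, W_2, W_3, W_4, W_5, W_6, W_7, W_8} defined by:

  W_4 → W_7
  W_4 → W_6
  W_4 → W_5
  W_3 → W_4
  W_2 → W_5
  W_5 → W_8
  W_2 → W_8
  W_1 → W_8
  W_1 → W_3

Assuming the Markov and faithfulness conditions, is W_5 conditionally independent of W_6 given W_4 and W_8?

Yes

There are 3 undirected paths between W_5 and W_6; checking each against the conditioning set {W_4, W_8}:
Path 1: W_5 ← W_4 → W_6
  W_4 is a fork here and W_4 is conditioned on, so the path is blocked at W_4.
Path 2: W_5 ← W_2 → W_8 ← W_1 → W_3 → W_4 → W_6
  W_4 is a chain here and W_4 is conditioned on, so the path is blocked at W_4.
Path 3: W_5 → W_8 ← W_1 → W_3 → W_4 → W_6
  W_4 is a chain here and W_4 is conditioned on, so the path is blocked at W_4.
Since every path is blocked, d-separation holds.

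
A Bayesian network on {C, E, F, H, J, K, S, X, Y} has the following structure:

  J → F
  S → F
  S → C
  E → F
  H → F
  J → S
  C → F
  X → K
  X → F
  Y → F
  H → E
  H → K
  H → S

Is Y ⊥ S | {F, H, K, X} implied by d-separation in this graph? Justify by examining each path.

6 paths connect Y and S; each must be blocked for d-separation to hold:
Path 1: Y → F ← E ← H → S
  H is a fork here and H is conditioned on, so the path is blocked at H.
Path 2: Y → F ← H → S
  H is a fork here and H is conditioned on, so the path is blocked at H.
Path 3: Y → F ← J → S
  F is a collider and F is conditioned on, which opens it; J is a fork and J is not conditioned on — no node blocks this path, so it is active.
Path 4: Y → F ← C ← S
  F is a collider and F is conditioned on, which opens it; C is a chain and C is not conditioned on — no node blocks this path, so it is active.
Path 5: Y → F ← X → K ← H → S
  X is a fork here and X is conditioned on, so the path is blocked at X.
Path 6: Y → F ← S
  F is a collider and F is conditioned on, which opens it — no node blocks this path, so it is active.
Because an active path exists, Y and S are not d-separated.

No — Y and S are not d-separated given {F, H, K, X}.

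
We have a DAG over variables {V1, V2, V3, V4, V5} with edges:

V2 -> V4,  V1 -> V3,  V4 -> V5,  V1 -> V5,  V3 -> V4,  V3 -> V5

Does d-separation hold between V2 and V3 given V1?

Enumerating the 3 paths from V2 to V3 and testing each for blocking by {V1}:
Path 1: V2 → V4 ← V3
  V4 is a collider here and neither V4 nor any of its descendants is conditioned on, so the collider stays closed — the path is blocked at V4.
Path 2: V2 → V4 → V5 ← V3
  V5 is a collider here and neither V5 nor any of its descendants is conditioned on, so the collider stays closed — the path is blocked at V5.
Path 3: V2 → V4 → V5 ← V1 → V3
  V5 is a collider here and neither V5 nor any of its descendants is conditioned on, so the collider stays closed — the path is blocked at V5.
Since every path is blocked, d-separation holds.

Yes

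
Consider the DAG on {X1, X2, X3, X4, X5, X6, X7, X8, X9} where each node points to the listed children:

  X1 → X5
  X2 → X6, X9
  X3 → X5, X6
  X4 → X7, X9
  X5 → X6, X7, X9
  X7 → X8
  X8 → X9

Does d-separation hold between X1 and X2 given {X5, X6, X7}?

No

There are 5 undirected paths between X1 and X2; checking each against the conditioning set {X5, X6, X7}:
Path 1: X1 → X5 → X7 → X8 → X9 ← X2
  X5 is a chain here and X5 is conditioned on, so the path is blocked at X5.
Path 2: X1 → X5 → X7 ← X4 → X9 ← X2
  X5 is a chain here and X5 is conditioned on, so the path is blocked at X5.
Path 3: X1 → X5 → X9 ← X2
  X5 is a chain here and X5 is conditioned on, so the path is blocked at X5.
Path 4: X1 → X5 ← X3 → X6 ← X2
  X5 is a collider and X5 is conditioned on, which opens it; X3 is a fork and X3 is not conditioned on; X6 is a collider and X6 is conditioned on, which opens it — no node blocks this path, so it is active.
Path 5: X1 → X5 → X6 ← X2
  X5 is a chain here and X5 is conditioned on, so the path is blocked at X5.
Because an active path exists, X1 and X2 are not d-separated.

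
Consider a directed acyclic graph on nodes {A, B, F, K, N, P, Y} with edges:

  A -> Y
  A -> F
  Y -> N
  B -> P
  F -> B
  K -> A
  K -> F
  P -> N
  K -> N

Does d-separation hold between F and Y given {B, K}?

No

We examine all 6 paths between F and Y:
Path 1: F ← A ← K → N ← Y
  K is a fork here and K is conditioned on, so the path is blocked at K.
Path 2: F ← A → Y
  A is a fork and A is not conditioned on — no node blocks this path, so it is active.
Path 3: F ← K → N ← Y
  K is a fork here and K is conditioned on, so the path is blocked at K.
Path 4: F ← K → A → Y
  K is a fork here and K is conditioned on, so the path is blocked at K.
Path 5: F → B → P → N ← K → A → Y
  B is a chain here and B is conditioned on, so the path is blocked at B.
Path 6: F → B → P → N ← Y
  B is a chain here and B is conditioned on, so the path is blocked at B.
Since the path F ← A → Y is active, F and Y are not d-separated given {B, K}.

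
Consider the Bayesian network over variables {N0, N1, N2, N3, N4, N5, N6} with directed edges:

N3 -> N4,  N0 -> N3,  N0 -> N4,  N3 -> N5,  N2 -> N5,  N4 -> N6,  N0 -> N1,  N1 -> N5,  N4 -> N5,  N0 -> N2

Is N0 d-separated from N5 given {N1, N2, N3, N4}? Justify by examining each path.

6 paths connect N0 and N5; each must be blocked for d-separation to hold:
Path 1: N0 → N1 → N5
  N1 is a chain here and N1 is conditioned on, so the path is blocked at N1.
Path 2: N0 → N2 → N5
  N2 is a chain here and N2 is conditioned on, so the path is blocked at N2.
Path 3: N0 → N4 → N5
  N4 is a chain here and N4 is conditioned on, so the path is blocked at N4.
Path 4: N0 → N4 ← N3 → N5
  N3 is a fork here and N3 is conditioned on, so the path is blocked at N3.
Path 5: N0 → N3 → N5
  N3 is a chain here and N3 is conditioned on, so the path is blocked at N3.
Path 6: N0 → N3 → N4 → N5
  N3 is a chain here and N3 is conditioned on, so the path is blocked at N3.
Every path is blocked, so N0 and N5 are d-separated given {N1, N2, N3, N4}.

Yes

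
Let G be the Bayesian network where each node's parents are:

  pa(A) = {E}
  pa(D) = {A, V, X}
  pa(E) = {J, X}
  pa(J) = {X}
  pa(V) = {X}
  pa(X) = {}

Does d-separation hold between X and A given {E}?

Enumerating the 4 paths from X to A and testing each for blocking by {E}:
Path 1: X → V → D ← A
  D is a collider here and neither D nor any of its descendants is conditioned on, so the collider stays closed — the path is blocked at D.
Path 2: X → D ← A
  D is a collider here and neither D nor any of its descendants is conditioned on, so the collider stays closed — the path is blocked at D.
Path 3: X → E → A
  E is a chain here and E is conditioned on, so the path is blocked at E.
Path 4: X → J → E → A
  E is a chain here and E is conditioned on, so the path is blocked at E.
All paths are blocked; X ⊥ A | {E} holds.

Yes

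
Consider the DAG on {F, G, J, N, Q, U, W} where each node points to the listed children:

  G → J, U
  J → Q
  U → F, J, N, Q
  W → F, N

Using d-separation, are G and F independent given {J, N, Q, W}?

Enumerating the 6 paths from G to F and testing each for blocking by {J, N, Q, W}:
Path 1: G → U → F
  U is a chain and U is not conditioned on — no node blocks this path, so it is active.
Path 2: G → U → N ← W → F
  W is a fork here and W is conditioned on, so the path is blocked at W.
Path 3: G → J ← U → F
  J is a collider and J is conditioned on, which opens it; U is a fork and U is not conditioned on — no node blocks this path, so it is active.
Path 4: G → J ← U → N ← W → F
  W is a fork here and W is conditioned on, so the path is blocked at W.
Path 5: G → J → Q ← U → F
  J is a chain here and J is conditioned on, so the path is blocked at J.
Path 6: G → J → Q ← U → N ← W → F
  J is a chain here and J is conditioned on, so the path is blocked at J.
At least one path is unblocked, so d-separation fails.

No — G and F are not d-separated given {J, N, Q, W}.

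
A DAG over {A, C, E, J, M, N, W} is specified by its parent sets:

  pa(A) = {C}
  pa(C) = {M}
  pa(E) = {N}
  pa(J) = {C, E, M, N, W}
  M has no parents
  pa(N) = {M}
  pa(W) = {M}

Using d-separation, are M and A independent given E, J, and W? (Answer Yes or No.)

No

Enumerating the 5 paths from M to A and testing each for blocking by {E, J, W}:
  1. M → N → E → J ← C → A — N:chain[open]; E:chain[blocks]; J:collider[open]; C:fork[open] ⇒ blocked
  2. M → N → J ← C → A — N:chain[open]; J:collider[open]; C:fork[open] ⇒ active
  3. M → C → A — C:chain[open] ⇒ active
  4. M → J ← C → A — J:collider[open]; C:fork[open] ⇒ active
  5. M → W → J ← C → A — W:chain[blocks]; J:collider[open]; C:fork[open] ⇒ blocked
Since the path M → N → J ← C → A is active, M and A are not d-separated given {E, J, W}.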